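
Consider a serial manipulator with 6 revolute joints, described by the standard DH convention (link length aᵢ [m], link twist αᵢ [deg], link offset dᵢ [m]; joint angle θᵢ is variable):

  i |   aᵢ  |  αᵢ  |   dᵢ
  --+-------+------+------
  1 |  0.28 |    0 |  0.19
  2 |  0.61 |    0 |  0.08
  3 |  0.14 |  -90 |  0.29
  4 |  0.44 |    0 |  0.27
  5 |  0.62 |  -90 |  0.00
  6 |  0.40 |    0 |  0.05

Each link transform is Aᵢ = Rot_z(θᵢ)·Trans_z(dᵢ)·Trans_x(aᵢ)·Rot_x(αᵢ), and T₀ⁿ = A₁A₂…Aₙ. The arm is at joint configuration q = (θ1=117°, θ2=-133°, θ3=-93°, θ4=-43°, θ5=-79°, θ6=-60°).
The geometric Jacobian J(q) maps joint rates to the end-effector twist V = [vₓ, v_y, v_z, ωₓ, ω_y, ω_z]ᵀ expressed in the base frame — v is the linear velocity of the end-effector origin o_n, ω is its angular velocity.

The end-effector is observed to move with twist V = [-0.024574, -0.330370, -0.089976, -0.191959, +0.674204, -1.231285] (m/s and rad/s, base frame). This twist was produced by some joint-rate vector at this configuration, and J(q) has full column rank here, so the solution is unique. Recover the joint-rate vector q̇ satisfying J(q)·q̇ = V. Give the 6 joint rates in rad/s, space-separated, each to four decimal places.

o_n = [1.0194, -0.1852, 1.5820]
J₁: ẑ×o_n = [0.1852, 1.0194, -0.0000], ω = ẑ
J2: z=[0.0000, 0.0000, 1.0000] o=[-0.1271, 0.2495, 0.1900] → [0.4347, 1.1465, -0.0000, 0.0000, 0.0000, 1.0000]
J3: z=[0.0000, 0.0000, 1.0000] o=[0.4593, 0.0813, 0.2700] → [0.2666, 0.5601, -0.0000, 0.0000, 0.0000, 1.0000]
J4: z=[0.9455, -0.3256, 0.0000] o=[0.4137, -0.0510, 0.5600] → [-0.3327, -0.9663, 0.0703, 0.9455, -0.3256, 0.0000]
J5: z=[0.9455, -0.3256, 0.0000] o=[0.5642, -0.4432, 0.8601] → [-0.2350, -0.6826, 0.3921, 0.9455, -0.3256, 0.0000]
J6: z=[-0.2761, -0.8018, 0.5299] o=[0.6712, -0.1325, 1.3859] → [-0.1293, 0.2387, 0.2938, -0.2761, -0.8018, 0.5299]
q̇ = J⁺·V = [0.0040, -0.3250, -0.5510, -0.8280, 0.4270, -0.6780]

0.0040 -0.3250 -0.5510 -0.8280 0.4270 -0.6780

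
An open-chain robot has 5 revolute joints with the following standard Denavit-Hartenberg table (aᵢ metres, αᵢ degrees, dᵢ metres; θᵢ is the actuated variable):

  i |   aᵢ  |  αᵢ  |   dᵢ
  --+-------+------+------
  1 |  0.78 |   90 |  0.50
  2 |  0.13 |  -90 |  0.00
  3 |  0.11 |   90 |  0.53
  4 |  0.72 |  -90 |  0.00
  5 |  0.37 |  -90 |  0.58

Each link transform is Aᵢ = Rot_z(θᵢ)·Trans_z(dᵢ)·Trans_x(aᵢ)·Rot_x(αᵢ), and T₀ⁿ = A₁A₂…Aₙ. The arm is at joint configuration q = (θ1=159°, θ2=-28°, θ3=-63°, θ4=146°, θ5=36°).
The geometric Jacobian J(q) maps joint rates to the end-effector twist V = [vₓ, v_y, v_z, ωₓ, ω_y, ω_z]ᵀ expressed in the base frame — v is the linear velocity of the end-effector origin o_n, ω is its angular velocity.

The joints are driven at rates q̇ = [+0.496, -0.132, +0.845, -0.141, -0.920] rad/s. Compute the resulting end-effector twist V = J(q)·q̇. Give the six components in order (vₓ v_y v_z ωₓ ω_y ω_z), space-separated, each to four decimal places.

1.1881 -0.7036 0.7858 -0.9067 0.6291 1.7469

o_n = [-1.2437, -0.6395, 1.1205]
J₁: ẑ×o_n = [0.6395, -1.2437, 0.0000], ω = ẑ
J2: z=[0.3584, 0.9336, 0.0000] o=[-0.7282, 0.2795, 0.5000] → [0.5793, -0.2224, 0.1519, 0.3584, 0.9336, 0.0000]
J3: z=[-0.4383, 0.1682, 0.8829] o=[-0.8354, 0.3207, 0.4390] → [0.9624, -0.0618, 0.4895, -0.4383, 0.1682, 0.8829]
J4: z=[0.8972, 0.1419, 0.4183] o=[-1.0737, 0.5171, 0.8835] → [0.5174, -0.2837, -1.0135, 0.8972, 0.1419, 0.4183]
J5: z=[0.3941, -0.6850, -0.6128] o=[-1.2174, 0.0026, 1.3662] → [-0.2252, 0.1129, -0.2710, 0.3941, -0.6850, -0.6128]
V = J·q̇ = [1.1881, -0.7036, 0.7858, -0.9067, 0.6291, 1.7469]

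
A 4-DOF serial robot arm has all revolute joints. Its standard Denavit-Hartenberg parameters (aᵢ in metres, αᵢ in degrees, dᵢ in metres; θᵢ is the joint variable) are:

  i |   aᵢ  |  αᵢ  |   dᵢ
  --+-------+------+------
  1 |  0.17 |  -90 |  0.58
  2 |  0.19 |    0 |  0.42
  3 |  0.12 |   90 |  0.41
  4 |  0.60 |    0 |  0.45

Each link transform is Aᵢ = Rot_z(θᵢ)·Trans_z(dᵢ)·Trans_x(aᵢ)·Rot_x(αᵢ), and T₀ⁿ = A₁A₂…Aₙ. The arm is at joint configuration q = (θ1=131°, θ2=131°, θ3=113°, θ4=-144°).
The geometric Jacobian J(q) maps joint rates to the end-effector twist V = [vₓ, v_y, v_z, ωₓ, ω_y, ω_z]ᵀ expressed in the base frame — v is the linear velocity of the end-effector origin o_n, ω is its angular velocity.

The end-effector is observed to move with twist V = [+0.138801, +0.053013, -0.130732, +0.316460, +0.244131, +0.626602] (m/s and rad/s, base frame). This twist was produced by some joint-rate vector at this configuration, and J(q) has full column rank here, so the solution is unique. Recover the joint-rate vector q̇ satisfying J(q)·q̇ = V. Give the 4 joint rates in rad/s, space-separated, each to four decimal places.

0.6380 -0.3330 -0.0660 0.0260

o_n = [-0.2297, -0.4633, -0.0891]
J₁: ẑ×o_n = [0.4633, -0.2297, 0.0000], ω = ẑ
J2: z=[-0.7547, -0.6561, 0.0000] o=[-0.1115, 0.1283, 0.5800] → [0.4390, -0.5050, 0.3689, -0.7547, -0.6561, 0.0000]
J3: z=[-0.7547, -0.6561, 0.0000] o=[-0.3467, -0.2413, 0.4366] → [0.3449, -0.3967, 0.2443, -0.7547, -0.6561, 0.0000]
J4: z=[0.5897, -0.6783, -0.4384] o=[-0.6216, -0.5500, 0.5445] → [0.4678, 0.2018, 0.3170, 0.5897, -0.6783, -0.4384]
q̇ = J⁺·V = [0.6380, -0.3330, -0.0660, 0.0260]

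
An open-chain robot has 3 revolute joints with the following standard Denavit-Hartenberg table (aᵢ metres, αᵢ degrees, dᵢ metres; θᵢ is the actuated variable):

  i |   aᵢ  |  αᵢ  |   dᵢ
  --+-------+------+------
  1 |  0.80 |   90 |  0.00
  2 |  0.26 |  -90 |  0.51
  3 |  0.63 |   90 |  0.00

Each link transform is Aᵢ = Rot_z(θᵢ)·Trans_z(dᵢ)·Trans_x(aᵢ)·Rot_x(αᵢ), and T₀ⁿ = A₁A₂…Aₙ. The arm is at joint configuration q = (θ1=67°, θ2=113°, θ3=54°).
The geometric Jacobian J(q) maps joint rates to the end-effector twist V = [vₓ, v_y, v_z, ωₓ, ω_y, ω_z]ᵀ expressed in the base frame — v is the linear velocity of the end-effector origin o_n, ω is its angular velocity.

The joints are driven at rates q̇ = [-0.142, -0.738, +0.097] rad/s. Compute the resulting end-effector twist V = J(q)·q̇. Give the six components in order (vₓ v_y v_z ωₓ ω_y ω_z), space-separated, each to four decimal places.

o_n = [0.2166, 0.5096, 0.5802]
J₁: ẑ×o_n = [-0.5096, 0.2166, 0.0000], ω = ẑ
J2: z=[0.9205, -0.3907, 0.0000] o=[0.3126, 0.7364, 0.0000] → [-0.2267, -0.5341, -0.2463, 0.9205, -0.3907, 0.0000]
J3: z=[-0.3597, -0.8473, -0.3907] o=[0.7423, 0.4436, 0.2393] → [-0.2631, 0.3280, -0.4692, -0.3597, -0.8473, -0.3907]
V = J·q̇ = [0.2141, 0.3952, 0.1362, -0.7142, 0.2062, -0.1799]

0.2141 0.3952 0.1362 -0.7142 0.2062 -0.1799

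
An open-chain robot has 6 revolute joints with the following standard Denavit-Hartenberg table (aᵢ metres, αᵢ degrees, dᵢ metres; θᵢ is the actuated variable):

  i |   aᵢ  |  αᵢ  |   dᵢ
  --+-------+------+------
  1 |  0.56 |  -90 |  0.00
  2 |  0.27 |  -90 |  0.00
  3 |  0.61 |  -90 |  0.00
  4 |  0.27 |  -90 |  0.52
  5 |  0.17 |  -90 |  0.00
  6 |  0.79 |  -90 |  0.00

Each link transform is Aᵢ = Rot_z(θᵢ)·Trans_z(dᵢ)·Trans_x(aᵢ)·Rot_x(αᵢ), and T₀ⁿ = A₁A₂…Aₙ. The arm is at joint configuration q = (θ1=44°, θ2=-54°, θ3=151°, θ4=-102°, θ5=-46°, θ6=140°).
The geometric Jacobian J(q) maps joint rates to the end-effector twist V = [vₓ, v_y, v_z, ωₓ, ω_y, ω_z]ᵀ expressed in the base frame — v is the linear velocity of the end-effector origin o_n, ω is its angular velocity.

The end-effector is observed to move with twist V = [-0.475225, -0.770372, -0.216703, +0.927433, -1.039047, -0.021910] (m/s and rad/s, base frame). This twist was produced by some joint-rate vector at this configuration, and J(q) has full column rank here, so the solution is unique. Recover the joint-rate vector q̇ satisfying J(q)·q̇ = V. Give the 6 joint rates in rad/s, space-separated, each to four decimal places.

o_n = [0.2650, 0.4267, 0.1330]
J₁: ẑ×o_n = [-0.4267, 0.2650, 0.0000], ω = ẑ
J2: z=[-0.6947, 0.7193, 0.0000] o=[0.4028, 0.3890, 0.0000] → [0.0957, 0.0924, 0.0729, -0.6947, 0.7193, 0.0000]
J3: z=[0.5820, 0.5620, -0.5878] o=[0.5170, 0.4993, 0.2184] → [-0.0907, 0.1978, 0.0994, 0.5820, 0.5620, -0.5878]
J4: z=[-0.8125, 0.4312, -0.3922] o=[0.4968, 0.0687, -0.2132] → [0.2897, 0.3722, -0.1909, -0.8125, 0.4312, -0.3922]
J5: z=[0.0887, -0.5736, -0.8143] o=[0.2299, 0.4809, -0.5327] → [-0.4260, -0.0877, 0.0154, 0.0887, -0.5736, -0.8143]
J6: z=[0.9789, 0.2015, -0.0353] o=[0.1985, 0.6159, -0.6311] → [0.1473, -0.7503, -0.1986, 0.9789, 0.2015, -0.0353]
q̇ = J⁺·V = [0.4120, -0.4260, -0.5600, -0.0920, 0.9460, 0.8160]

0.4120 -0.4260 -0.5600 -0.0920 0.9460 0.8160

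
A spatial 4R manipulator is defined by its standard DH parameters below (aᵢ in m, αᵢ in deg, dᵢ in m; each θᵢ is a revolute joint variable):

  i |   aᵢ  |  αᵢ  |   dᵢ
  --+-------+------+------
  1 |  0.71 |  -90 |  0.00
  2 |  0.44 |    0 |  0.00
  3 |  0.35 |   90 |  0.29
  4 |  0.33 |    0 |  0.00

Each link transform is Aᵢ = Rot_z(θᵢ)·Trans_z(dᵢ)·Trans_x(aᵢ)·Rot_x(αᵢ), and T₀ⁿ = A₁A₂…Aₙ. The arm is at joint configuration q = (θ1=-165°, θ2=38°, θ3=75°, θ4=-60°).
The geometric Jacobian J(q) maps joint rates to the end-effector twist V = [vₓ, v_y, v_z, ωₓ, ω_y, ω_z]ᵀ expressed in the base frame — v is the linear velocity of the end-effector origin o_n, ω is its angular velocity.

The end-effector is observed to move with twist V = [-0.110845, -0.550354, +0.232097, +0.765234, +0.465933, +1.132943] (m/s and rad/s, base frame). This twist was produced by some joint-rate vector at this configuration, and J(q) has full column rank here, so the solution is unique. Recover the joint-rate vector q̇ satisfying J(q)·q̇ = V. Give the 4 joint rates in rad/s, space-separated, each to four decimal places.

0.7680 -0.1070 -0.1450 -0.9340

o_n = [-0.8253, -0.2255, -0.7450]
J₁: ẑ×o_n = [0.2255, -0.8253, 0.0000], ω = ẑ
J2: z=[0.2588, -0.9659, 0.0000] o=[-0.6858, -0.1838, 0.0000] → [0.7196, 0.1928, -0.1455, 0.2588, -0.9659, 0.0000]
J3: z=[0.2588, -0.9659, 0.0000] o=[-1.0207, -0.2735, -0.2709] → [0.4579, 0.1227, 0.2012, 0.2588, -0.9659, 0.0000]
J4: z=[-0.8891, -0.2382, -0.3907] o=[-0.8136, -0.5182, -0.5931] → [0.1506, -0.1305, -0.2631, -0.8891, -0.2382, -0.3907]
q̇ = J⁺·V = [0.7680, -0.1070, -0.1450, -0.9340]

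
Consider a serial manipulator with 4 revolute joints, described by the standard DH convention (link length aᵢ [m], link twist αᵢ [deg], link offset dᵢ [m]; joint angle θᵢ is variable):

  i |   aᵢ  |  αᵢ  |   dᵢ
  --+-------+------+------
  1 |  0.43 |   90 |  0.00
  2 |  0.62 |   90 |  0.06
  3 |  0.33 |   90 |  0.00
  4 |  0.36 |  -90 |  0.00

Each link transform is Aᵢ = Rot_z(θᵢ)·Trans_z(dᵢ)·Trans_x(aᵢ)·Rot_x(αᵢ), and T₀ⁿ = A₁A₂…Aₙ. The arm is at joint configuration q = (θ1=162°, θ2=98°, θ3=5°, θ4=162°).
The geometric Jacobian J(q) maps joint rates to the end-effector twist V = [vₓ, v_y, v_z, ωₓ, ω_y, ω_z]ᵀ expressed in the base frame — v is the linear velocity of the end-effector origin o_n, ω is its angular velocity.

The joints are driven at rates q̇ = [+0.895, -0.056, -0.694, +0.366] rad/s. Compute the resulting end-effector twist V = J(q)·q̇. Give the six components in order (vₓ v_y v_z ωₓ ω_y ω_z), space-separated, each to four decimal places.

-0.0949 -0.3926 -0.0598 0.5279 -0.6138 0.8300

o_n = [-0.4151, 0.1968, 0.6172]
J₁: ẑ×o_n = [-0.1968, -0.4151, 0.0000], ω = ẑ
J2: z=[0.3090, 0.9511, 0.0000] o=[-0.4090, 0.1329, 0.0000] → [0.5870, -0.1907, 0.0256, 0.3090, 0.9511, 0.0000]
J3: z=[-0.9418, 0.3060, 0.1392] o=[-0.3083, 0.1633, 0.6140] → [-0.0037, -0.0118, 0.0011, -0.9418, 0.3060, 0.1392]
J4: z=[-0.2963, -0.9512, 0.0863] o=[-0.2559, 0.1765, 0.9395] → [0.3048, -0.1092, -0.1574, -0.2963, -0.9512, 0.0863]
V = J·q̇ = [-0.0949, -0.3926, -0.0598, 0.5279, -0.6138, 0.8300]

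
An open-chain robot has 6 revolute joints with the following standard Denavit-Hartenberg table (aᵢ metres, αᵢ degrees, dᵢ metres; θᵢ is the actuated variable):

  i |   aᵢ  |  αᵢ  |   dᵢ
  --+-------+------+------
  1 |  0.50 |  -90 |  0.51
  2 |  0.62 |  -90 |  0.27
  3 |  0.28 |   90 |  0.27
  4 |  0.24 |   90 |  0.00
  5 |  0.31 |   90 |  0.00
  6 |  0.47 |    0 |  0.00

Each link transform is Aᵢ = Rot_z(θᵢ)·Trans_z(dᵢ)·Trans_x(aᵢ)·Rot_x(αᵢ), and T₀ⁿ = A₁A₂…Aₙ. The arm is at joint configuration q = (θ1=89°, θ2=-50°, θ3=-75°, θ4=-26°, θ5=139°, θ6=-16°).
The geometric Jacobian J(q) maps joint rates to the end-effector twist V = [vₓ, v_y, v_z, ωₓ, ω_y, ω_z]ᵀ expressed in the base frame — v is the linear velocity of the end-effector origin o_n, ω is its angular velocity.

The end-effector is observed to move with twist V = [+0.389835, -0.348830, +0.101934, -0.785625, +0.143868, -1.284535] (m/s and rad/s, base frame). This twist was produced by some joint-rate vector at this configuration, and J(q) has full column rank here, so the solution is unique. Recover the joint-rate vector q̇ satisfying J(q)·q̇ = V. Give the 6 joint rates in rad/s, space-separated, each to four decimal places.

-0.6590 -0.2730 0.0950 -0.0920 -0.7700 0.9920

o_n = [-0.4163, 1.0101, 0.2795]
J₁: ẑ×o_n = [-1.0101, -0.4163, 0.0000], ω = ẑ
J2: z=[-0.9998, 0.0175, 0.0000] o=[0.0087, 0.4999, 0.5100] → [-0.0040, -0.2305, -0.5027, -0.9998, 0.0175, 0.0000]
J3: z=[0.0134, 0.7659, -0.6428] o=[-0.2543, 0.9031, 0.9849] → [-0.4716, 0.1136, 0.1255, 0.0134, 0.7659, -0.6428]
J4: z=[-0.2696, -0.6163, -0.7399] o=[-0.5203, 1.1612, 0.8669] → [0.2502, -0.2353, 0.1048, -0.2696, -0.6163, -0.7399]
J5: z=[0.4101, -0.7687, 0.4908] o=[-0.7294, 1.1201, 0.9773] → [0.5905, 0.4398, 0.1955, 0.4101, -0.7687, 0.4908]
J6: z=[-0.7751, -0.5774, -0.2567] o=[-0.5804, 1.0348, 0.7192] → [0.2475, -0.3830, 0.1139, -0.7751, -0.5774, -0.2567]
q̇ = J⁺·V = [-0.6590, -0.2730, 0.0950, -0.0920, -0.7700, 0.9920]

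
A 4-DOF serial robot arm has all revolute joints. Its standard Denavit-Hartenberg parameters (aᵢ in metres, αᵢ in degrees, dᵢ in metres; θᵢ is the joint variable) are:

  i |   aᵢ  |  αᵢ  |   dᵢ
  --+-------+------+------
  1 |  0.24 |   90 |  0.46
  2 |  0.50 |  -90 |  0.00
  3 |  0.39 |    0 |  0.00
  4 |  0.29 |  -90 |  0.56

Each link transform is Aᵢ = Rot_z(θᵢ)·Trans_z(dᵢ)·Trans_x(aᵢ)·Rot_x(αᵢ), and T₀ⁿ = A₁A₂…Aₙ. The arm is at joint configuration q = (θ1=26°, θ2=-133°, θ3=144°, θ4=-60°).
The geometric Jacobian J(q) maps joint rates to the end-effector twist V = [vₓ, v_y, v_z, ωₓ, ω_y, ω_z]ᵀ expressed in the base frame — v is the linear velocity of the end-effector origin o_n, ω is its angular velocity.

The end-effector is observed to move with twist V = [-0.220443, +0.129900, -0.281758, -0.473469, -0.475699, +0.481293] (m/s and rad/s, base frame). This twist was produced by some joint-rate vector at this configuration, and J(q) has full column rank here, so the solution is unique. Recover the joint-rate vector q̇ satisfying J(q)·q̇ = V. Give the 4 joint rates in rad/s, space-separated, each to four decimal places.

o_n = [0.2252, 0.6858, -0.0790]
J₁: ẑ×o_n = [-0.6858, 0.2252, 0.0000], ω = ẑ
J2: z=[0.4384, -0.8988, 0.0000] o=[0.2157, 0.1052, 0.4600] → [0.4845, 0.2363, 0.2631, 0.4384, -0.8988, 0.0000]
J3: z=[0.6573, 0.3206, -0.6820] o=[-0.0908, -0.0443, 0.0943] → [0.4423, -0.1016, 0.3786, 0.6573, 0.3206, -0.6820]
J4: z=[0.6573, 0.3206, -0.6820] o=[0.0021, 0.2561, 0.3251] → [0.1635, 0.1135, 0.2109, 0.6573, 0.3206, -0.6820]
q̇ = J⁺·V = [-0.1100, 0.2200, -0.9350, 0.0680]

-0.1100 0.2200 -0.9350 0.0680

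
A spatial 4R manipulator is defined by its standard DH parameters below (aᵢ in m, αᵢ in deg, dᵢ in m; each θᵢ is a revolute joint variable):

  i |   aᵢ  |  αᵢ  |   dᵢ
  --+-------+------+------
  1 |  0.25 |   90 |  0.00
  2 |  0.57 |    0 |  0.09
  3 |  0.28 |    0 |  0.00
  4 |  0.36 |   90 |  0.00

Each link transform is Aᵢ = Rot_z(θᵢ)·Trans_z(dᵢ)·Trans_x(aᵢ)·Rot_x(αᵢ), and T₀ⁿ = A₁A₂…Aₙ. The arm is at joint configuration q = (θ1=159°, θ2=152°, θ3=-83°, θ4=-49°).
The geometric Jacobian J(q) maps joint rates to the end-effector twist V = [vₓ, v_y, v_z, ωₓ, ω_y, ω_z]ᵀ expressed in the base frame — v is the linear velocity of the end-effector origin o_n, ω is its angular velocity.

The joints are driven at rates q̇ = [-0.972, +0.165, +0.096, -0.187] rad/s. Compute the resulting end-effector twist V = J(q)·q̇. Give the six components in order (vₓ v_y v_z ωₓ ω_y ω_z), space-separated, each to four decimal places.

0.2597 0.0933 -0.0318 0.0265 0.0691 -0.9720

o_n = [-0.1408, 0.1504, 0.6521]
J₁: ẑ×o_n = [-0.1504, -0.1408, 0.0000], ω = ẑ
J2: z=[0.3584, 0.9336, 0.0000] o=[-0.2334, 0.0896, 0.0000] → [0.6088, -0.2337, -0.0646, 0.3584, 0.9336, 0.0000]
J3: z=[0.3584, 0.9336, 0.0000] o=[0.2687, -0.0067, 0.2676] → [0.3590, -0.1378, 0.4386, 0.3584, 0.9336, 0.0000]
J4: z=[0.3584, 0.9336, 0.0000] o=[0.1750, 0.0292, 0.5290] → [0.1149, -0.0441, 0.3383, 0.3584, 0.9336, 0.0000]
V = J·q̇ = [0.2597, 0.0933, -0.0318, 0.0265, 0.0691, -0.9720]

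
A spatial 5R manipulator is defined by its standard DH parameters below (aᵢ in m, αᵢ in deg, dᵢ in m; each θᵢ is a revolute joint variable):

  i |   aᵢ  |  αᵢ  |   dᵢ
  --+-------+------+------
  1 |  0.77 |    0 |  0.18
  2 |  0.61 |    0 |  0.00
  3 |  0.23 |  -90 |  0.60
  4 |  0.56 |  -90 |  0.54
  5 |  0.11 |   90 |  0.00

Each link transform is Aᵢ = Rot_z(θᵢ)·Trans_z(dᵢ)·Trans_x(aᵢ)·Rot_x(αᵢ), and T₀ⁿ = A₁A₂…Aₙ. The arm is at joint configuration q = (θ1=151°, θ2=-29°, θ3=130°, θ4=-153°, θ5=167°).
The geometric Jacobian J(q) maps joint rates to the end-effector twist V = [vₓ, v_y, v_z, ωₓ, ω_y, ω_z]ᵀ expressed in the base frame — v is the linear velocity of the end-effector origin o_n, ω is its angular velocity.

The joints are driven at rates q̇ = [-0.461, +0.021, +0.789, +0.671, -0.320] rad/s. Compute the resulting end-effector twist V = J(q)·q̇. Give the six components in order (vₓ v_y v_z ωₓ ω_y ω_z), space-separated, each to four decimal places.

o_n = [-0.4531, 0.8964, 0.9856]
J₁: ẑ×o_n = [-0.8964, -0.4531, 0.0000], ω = ẑ
J2: z=[0.0000, 0.0000, 1.0000] o=[-0.6735, 0.3733, 0.1800] → [-0.5231, 0.2204, 0.0000, 0.0000, 0.0000, 1.0000]
J3: z=[0.0000, 0.0000, 1.0000] o=[-0.9967, 0.8906, 0.1800] → [-0.0058, 0.5436, 0.0000, 0.0000, 0.0000, 1.0000]
J4: z=[0.9511, -0.3090, 0.0000] o=[-1.0678, 0.6719, 0.7800] → [-0.0635, -0.1955, 0.4035, 0.9511, -0.3090, 0.0000]
J5: z=[-0.1403, -0.4318, 0.8910] o=[-0.4000, 0.9795, 1.0342] → [0.0951, -0.0541, -0.0112, -0.1403, -0.4318, 0.8910]
V = J·q̇ = [0.3246, 0.5285, 0.2743, 0.6831, -0.0692, 0.0639]

0.3246 0.5285 0.2743 0.6831 -0.0692 0.0639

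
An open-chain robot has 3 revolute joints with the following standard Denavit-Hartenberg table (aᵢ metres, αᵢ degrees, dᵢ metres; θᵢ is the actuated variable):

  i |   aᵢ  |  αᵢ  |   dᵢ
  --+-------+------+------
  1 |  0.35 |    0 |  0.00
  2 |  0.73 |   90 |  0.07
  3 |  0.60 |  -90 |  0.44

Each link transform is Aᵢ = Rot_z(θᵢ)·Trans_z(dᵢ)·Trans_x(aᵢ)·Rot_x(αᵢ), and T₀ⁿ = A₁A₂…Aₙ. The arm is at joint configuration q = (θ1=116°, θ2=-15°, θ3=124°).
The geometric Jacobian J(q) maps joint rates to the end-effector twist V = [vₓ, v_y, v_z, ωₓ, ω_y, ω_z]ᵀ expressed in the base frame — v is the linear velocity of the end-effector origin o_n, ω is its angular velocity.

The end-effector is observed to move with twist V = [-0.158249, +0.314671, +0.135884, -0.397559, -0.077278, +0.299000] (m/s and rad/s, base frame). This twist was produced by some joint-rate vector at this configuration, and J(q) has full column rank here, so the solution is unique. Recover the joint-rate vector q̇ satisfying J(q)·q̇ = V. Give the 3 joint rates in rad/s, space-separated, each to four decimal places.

-0.0670 0.3660 -0.4050

o_n = [0.2032, 0.7858, 0.5674]
J₁: ẑ×o_n = [-0.7858, 0.2032, 0.0000], ω = ẑ
J2: z=[0.0000, 0.0000, 1.0000] o=[-0.1534, 0.3146, 0.0000] → [-0.4712, 0.3566, 0.0000, 0.0000, 0.0000, 1.0000]
J3: z=[0.9816, 0.1908, 0.0000] o=[-0.2927, 1.0312, 0.0700] → [0.0949, -0.4883, -0.3355, 0.9816, 0.1908, 0.0000]
q̇ = J⁺·V = [-0.0670, 0.3660, -0.4050]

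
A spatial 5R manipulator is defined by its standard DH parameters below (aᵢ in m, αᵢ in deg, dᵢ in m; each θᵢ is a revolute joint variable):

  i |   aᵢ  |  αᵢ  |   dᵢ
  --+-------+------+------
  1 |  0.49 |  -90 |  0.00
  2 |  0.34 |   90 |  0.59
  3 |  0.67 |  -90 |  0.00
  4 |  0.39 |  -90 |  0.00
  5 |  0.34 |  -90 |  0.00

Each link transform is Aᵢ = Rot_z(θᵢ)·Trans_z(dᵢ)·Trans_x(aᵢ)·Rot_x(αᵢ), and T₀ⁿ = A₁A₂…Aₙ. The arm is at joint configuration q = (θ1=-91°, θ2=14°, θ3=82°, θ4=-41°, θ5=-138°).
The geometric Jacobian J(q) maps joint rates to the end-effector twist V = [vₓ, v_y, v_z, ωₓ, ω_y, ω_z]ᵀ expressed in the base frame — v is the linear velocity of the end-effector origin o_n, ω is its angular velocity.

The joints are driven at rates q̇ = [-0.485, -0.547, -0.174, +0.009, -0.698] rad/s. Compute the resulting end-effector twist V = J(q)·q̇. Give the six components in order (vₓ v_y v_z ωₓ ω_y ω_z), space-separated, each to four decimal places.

-0.4908 -0.9089 -0.0439 -0.9993 0.0026 -0.1251

o_n = [1.3749, -0.7517, 0.0336]
J₁: ẑ×o_n = [0.7517, 1.3749, -0.0000], ω = ẑ
J2: z=[0.9998, -0.0175, 0.0000] o=[-0.0086, -0.4899, 0.0000] → [-0.0006, -0.0336, -0.2376, 0.9998, -0.0175, 0.0000]
J3: z=[-0.0042, -0.2419, 0.9703] o=[0.5756, -0.8301, -0.0823] → [-0.1041, 0.7760, 0.1930, -0.0042, -0.2419, 0.9703]
J4: z=[0.1559, 0.9583, 0.2396] o=[1.2374, -0.9321, -0.1048] → [0.0894, 0.0113, -0.1036, 0.1559, 0.9583, 0.2396]
J5: z=[0.6512, 0.0826, -0.7544] o=[1.5271, -1.0388, 0.1335] → [0.2084, 0.1799, 0.1996, 0.6512, 0.0826, -0.7544]
V = J·q̇ = [-0.4908, -0.9089, -0.0439, -0.9993, 0.0026, -0.1251]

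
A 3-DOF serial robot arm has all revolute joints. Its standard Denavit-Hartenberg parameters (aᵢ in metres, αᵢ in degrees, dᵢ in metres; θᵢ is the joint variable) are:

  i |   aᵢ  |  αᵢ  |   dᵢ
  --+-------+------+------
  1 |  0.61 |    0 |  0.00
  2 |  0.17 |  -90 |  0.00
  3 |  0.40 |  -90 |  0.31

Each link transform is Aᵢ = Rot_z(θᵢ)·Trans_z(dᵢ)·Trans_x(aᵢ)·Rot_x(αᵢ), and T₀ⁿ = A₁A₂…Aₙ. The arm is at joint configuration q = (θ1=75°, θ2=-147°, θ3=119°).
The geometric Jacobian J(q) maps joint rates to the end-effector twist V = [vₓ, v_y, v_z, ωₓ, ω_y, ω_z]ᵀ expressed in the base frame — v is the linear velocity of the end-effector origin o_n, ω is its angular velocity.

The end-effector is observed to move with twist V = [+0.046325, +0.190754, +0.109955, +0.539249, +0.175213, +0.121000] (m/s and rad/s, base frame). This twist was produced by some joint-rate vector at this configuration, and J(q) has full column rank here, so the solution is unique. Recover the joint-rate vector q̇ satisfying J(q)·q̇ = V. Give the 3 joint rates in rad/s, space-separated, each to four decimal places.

o_n = [0.4453, 0.7078, -0.3498]
J₁: ẑ×o_n = [-0.7078, 0.4453, 0.0000], ω = ẑ
J2: z=[0.0000, 0.0000, 1.0000] o=[0.1579, 0.5892, 0.0000] → [-0.1185, 0.2874, 0.0000, 0.0000, 0.0000, 1.0000]
J3: z=[0.9511, 0.3090, 0.0000] o=[0.2104, 0.4275, 0.0000] → [-0.1081, 0.3327, 0.1939, 0.9511, 0.3090, 0.0000]
q̇ = J⁺·V = [-0.2070, 0.3280, 0.5670]

-0.2070 0.3280 0.5670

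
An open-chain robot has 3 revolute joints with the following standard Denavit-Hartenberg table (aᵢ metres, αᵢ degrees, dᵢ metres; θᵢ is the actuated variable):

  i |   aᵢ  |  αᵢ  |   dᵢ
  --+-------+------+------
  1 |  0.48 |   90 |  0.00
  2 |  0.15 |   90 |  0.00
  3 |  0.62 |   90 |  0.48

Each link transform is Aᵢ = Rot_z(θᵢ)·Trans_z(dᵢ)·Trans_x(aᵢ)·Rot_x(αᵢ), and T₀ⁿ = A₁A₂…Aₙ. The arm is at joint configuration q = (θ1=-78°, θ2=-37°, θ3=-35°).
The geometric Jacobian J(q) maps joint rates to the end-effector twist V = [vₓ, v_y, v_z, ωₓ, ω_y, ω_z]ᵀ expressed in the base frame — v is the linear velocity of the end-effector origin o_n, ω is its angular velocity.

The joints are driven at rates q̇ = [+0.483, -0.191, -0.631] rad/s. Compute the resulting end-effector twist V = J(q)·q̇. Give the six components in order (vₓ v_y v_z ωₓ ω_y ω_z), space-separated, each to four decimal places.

0.5481 0.6275 0.0899 0.2658 -0.3317 0.9869

o_n = [0.4968, -0.6269, -0.7793]
J₁: ẑ×o_n = [0.6269, 0.4968, -0.0000], ω = ẑ
J2: z=[-0.9781, -0.2079, 0.0000] o=[0.0998, -0.4695, 0.0000] → [0.1620, -0.7622, 0.2365, -0.9781, -0.2079, 0.0000]
J3: z=[-0.1251, 0.5887, -0.7986] o=[0.1247, -0.5867, -0.0903] → [-0.4377, -0.3834, -0.2140, -0.1251, 0.5887, -0.7986]
V = J·q̇ = [0.5481, 0.6275, 0.0899, 0.2658, -0.3317, 0.9869]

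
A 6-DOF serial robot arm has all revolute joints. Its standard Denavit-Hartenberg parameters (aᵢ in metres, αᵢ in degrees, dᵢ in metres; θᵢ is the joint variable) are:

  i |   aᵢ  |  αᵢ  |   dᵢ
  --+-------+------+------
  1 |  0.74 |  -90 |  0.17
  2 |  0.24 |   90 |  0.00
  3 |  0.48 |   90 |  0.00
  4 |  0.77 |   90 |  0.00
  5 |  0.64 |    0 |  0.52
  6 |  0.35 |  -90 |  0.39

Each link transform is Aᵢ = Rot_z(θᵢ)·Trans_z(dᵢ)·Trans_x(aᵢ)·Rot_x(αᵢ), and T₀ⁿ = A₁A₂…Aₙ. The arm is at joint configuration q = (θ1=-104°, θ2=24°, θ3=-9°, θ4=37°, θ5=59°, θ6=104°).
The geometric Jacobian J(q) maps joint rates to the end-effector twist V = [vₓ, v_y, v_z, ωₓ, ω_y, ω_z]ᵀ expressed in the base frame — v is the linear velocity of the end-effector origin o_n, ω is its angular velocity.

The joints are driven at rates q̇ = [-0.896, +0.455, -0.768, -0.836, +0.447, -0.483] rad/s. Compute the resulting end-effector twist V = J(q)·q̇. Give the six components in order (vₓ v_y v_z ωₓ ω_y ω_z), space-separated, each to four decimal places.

o_n = [-1.4135, -1.9523, -0.7878]
J₁: ẑ×o_n = [1.9523, -1.4135, 0.0000], ω = ẑ
J2: z=[0.9703, -0.2419, 0.0000] o=[-0.1790, -0.7180, 0.1700] → [0.2317, 0.9294, -1.4963, 0.9703, -0.2419, 0.0000]
J3: z=[-0.0984, -0.3947, 0.9135] o=[-0.2321, -0.9308, 0.0724] → [1.2728, -1.1640, -0.3657, -0.0984, -0.3947, 0.9135]
J4: z=[-0.9238, 0.3776, 0.0636] o=[-0.4097, -1.3328, -0.1204] → [-0.2126, -0.6804, 0.9514, -0.9238, 0.3776, 0.0636]
J5: z=[-0.1441, -0.1889, -0.9714] o=[-0.6829, -2.0308, 0.0558] → [0.2356, 0.5881, -0.1494, -0.1441, -0.1889, -0.9714]
J6: z=[-0.1441, -0.1889, -0.9714] o=[-1.3815, -2.2207, -0.3389] → [0.3455, -0.0336, -0.0447, -0.1441, -0.1889, -0.9714]
V = J·q̇ = [-2.5052, 3.4313, -1.2404, 1.2945, -0.1159, -1.6158]

-2.5052 3.4313 -1.2404 1.2945 -0.1159 -1.6158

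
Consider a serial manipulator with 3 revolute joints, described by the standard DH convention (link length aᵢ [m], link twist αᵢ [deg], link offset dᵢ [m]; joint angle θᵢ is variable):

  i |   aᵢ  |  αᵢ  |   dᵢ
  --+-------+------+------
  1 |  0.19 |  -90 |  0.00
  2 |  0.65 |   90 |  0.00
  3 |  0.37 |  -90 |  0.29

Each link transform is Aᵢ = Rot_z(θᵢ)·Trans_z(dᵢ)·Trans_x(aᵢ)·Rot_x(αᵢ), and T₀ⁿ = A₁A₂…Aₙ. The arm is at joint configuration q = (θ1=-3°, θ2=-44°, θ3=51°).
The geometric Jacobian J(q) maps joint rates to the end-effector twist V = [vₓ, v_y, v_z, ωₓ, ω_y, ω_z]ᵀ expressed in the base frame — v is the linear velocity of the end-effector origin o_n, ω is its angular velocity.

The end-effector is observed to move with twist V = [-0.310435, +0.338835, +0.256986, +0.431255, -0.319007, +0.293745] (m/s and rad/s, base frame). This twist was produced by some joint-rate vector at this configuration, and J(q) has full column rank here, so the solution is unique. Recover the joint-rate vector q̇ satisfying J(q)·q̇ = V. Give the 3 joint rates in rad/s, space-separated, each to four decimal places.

0.7570 -0.2960 -0.6440

o_n = [0.6378, 0.2545, 0.8219]
J₁: ẑ×o_n = [-0.2545, 0.6378, 0.0000], ω = ẑ
J2: z=[0.0523, 0.9986, 0.0000] o=[0.1897, -0.0099, 0.0000] → [0.8208, -0.0430, -0.4336, 0.0523, 0.9986, 0.0000]
J3: z=[-0.6937, 0.0364, 0.7193] o=[0.6567, -0.0344, 0.4515] → [-0.1944, 0.2434, -0.1997, -0.6937, 0.0364, 0.7193]
q̇ = J⁺·V = [0.7570, -0.2960, -0.6440]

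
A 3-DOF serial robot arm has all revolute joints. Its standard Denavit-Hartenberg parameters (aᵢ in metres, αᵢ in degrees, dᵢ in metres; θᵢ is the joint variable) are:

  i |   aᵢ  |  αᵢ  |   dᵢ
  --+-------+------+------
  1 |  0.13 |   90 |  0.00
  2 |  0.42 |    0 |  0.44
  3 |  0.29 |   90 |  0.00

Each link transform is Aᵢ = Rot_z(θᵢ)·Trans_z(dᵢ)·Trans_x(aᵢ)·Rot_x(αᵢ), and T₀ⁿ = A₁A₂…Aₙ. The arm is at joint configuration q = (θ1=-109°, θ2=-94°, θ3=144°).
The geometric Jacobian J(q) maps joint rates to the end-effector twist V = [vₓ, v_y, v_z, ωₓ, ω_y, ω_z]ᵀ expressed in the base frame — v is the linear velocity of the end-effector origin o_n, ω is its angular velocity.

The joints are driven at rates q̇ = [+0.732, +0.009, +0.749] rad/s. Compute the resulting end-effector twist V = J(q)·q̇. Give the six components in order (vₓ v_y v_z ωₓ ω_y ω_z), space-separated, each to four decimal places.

0.1475 -0.2173 0.1410 -0.7167 0.2468 0.7320

o_n = [-0.5095, -0.1282, -0.1968]
J₁: ẑ×o_n = [0.1282, -0.5095, 0.0000], ω = ẑ
J2: z=[-0.9455, 0.3256, 0.0000] o=[-0.0423, -0.1229, 0.0000] → [-0.0641, -0.1861, 0.1571, -0.9455, 0.3256, 0.0000]
J3: z=[-0.9455, 0.3256, 0.0000] o=[-0.4488, 0.0480, -0.4190] → [0.0723, 0.2100, 0.1864, -0.9455, 0.3256, 0.0000]
V = J·q̇ = [0.1475, -0.2173, 0.1410, -0.7167, 0.2468, 0.7320]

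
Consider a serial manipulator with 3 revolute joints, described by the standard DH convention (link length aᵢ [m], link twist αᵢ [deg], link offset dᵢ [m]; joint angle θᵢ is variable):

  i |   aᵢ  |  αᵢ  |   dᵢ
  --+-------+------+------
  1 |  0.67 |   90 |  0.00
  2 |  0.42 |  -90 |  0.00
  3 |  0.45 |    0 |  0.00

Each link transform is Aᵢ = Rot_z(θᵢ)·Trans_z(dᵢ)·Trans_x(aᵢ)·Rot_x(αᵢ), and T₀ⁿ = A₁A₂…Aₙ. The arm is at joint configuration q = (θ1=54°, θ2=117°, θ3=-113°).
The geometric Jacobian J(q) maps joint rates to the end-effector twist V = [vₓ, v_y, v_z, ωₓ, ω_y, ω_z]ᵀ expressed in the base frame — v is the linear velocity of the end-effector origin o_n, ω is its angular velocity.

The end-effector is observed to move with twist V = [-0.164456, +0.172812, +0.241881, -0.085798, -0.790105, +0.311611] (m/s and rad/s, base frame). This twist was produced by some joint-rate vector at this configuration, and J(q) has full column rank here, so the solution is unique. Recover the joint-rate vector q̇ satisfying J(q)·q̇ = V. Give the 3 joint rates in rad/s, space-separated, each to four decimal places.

0.6630 0.3950 0.7740

o_n = [0.6638, 0.2089, 0.2176]
J₁: ẑ×o_n = [-0.2089, 0.6638, 0.0000], ω = ẑ
J2: z=[0.8090, -0.5878, 0.0000] o=[0.3938, 0.5420, 0.0000] → [-0.1279, -0.1760, -0.1109, 0.8090, -0.5878, 0.0000]
J3: z=[-0.5237, -0.7208, -0.4540] o=[0.2817, 0.3878, 0.3742] → [0.0317, -0.2555, 0.3691, -0.5237, -0.7208, -0.4540]
q̇ = J⁺·V = [0.6630, 0.3950, 0.7740]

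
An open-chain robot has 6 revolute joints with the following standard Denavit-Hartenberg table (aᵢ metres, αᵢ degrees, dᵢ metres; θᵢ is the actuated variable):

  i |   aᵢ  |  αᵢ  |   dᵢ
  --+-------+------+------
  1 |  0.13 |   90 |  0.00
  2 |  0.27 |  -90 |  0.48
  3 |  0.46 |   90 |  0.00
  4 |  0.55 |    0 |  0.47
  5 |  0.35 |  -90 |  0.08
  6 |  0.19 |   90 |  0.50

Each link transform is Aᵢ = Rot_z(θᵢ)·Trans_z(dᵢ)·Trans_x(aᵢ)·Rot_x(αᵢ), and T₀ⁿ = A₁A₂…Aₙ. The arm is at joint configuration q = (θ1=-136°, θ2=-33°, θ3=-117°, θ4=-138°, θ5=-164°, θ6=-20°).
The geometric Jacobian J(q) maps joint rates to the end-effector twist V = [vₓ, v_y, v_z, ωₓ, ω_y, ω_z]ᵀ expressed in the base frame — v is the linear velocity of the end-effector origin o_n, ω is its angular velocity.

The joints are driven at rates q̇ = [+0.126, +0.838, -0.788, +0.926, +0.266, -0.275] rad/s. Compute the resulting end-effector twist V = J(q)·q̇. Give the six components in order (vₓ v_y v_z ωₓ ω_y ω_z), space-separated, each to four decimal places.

0.7990 -0.4772 -0.7420 0.7199 1.3967 -0.0210

o_n = [-0.1686, 0.0016, 0.4180]
J₁: ẑ×o_n = [-0.0016, -0.1686, 0.0000], ω = ẑ
J2: z=[-0.6947, 0.7193, 0.0000] o=[-0.0935, -0.0903, 0.0000] → [0.3006, 0.2903, -0.0098, -0.6947, 0.7193, 0.0000]
J3: z=[-0.3918, -0.3783, 0.8387] o=[-0.5898, 0.0977, -0.1471] → [-0.1332, 0.5747, 0.1970, -0.3918, -0.3783, 0.8387]
J4: z=[0.8529, 0.1925, 0.4853] o=[-0.7486, 0.5142, -0.0333] → [0.3356, -0.1034, -0.5489, 0.8529, 0.1925, 0.4853]
J5: z=[0.8529, 0.1925, 0.4853] o=[-0.0625, 0.3738, -0.2149] → [0.3025, -0.5913, -0.2971, 0.8529, 0.1925, 0.4853]
J6: z=[0.0850, -0.9683, 0.2347] o=[-0.1745, 0.4449, 0.1187] → [-0.1858, -0.0240, -0.0319, 0.0850, -0.9683, 0.2347]
V = J·q̇ = [0.7990, -0.4772, -0.7420, 0.7199, 1.3967, -0.0210]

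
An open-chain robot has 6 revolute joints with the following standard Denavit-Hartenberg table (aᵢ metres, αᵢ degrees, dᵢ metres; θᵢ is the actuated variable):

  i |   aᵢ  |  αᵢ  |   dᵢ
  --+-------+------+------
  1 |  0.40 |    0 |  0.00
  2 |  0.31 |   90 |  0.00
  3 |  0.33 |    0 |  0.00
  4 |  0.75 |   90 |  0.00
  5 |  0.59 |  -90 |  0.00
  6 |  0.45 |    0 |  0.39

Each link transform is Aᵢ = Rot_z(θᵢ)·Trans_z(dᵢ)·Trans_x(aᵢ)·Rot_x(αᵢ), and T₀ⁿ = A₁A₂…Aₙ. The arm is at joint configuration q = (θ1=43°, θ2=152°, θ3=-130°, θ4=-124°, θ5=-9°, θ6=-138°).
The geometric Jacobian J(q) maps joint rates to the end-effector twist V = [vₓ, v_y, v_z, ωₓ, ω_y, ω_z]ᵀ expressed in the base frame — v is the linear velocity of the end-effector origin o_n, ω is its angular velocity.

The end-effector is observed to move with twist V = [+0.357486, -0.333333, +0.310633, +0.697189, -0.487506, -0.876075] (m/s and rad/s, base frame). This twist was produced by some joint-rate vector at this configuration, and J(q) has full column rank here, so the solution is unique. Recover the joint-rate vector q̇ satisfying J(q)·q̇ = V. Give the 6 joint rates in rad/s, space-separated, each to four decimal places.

o_n = [0.1122, 0.5819, 0.8525]
J₁: ẑ×o_n = [-0.5819, 0.1122, 0.0000], ω = ẑ
J2: z=[0.0000, 0.0000, 1.0000] o=[0.2925, 0.2728, 0.0000] → [-0.3091, -0.1803, 0.0000, 0.0000, 0.0000, 1.0000]
J3: z=[-0.2588, 0.9659, 0.0000] o=[-0.0069, 0.1926, 0.0000] → [0.8234, 0.2206, -0.2158, -0.2588, 0.9659, 0.0000]
J4: z=[-0.2588, 0.9659, 0.0000] o=[0.1980, 0.2475, -0.2528] → [1.0676, 0.2861, -0.0037, -0.2588, 0.9659, 0.0000]
J5: z=[-0.9285, -0.2488, 0.2756] o=[0.3977, 0.3010, 0.4682] → [-0.1730, 0.2781, -0.3318, -0.9285, -0.2488, 0.2756]
J6: z=[-0.2140, 0.9652, 0.1504] o=[0.5767, 0.2534, 1.0283] → [-0.2191, -0.1075, 0.3781, -0.2140, 0.9652, 0.1504]
q̇ = J⁺·V = [-0.8710, 0.1870, -0.9360, 0.4980, -0.5790, -0.2160]

-0.8710 0.1870 -0.9360 0.4980 -0.5790 -0.2160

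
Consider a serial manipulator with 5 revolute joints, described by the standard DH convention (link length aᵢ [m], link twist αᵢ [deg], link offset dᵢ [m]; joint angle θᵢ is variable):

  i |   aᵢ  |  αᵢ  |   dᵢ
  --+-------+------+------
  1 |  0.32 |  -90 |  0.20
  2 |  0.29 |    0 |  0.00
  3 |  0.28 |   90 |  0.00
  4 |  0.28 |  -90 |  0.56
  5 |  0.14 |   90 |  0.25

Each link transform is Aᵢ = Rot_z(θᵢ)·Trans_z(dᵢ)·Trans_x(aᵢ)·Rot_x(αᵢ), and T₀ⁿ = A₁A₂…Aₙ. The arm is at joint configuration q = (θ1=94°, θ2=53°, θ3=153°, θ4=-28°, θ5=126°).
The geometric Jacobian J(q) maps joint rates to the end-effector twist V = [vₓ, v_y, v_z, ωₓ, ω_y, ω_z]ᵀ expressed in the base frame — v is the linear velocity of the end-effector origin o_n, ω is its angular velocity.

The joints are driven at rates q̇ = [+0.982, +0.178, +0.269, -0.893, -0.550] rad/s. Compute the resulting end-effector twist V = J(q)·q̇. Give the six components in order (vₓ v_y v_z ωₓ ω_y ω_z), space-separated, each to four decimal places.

0.5258 -0.3306 0.4011 -0.0050 0.6247 1.6714

o_n = [-0.1126, -0.2238, -0.1824]
J₁: ẑ×o_n = [0.2238, -0.1126, 0.0000], ω = ẑ
J2: z=[-0.9976, -0.0698, 0.0000] o=[-0.0223, 0.3192, 0.2000] → [0.0267, -0.3815, 0.5354, -0.9976, -0.0698, 0.0000]
J3: z=[-0.9976, -0.0698, 0.0000] o=[-0.0345, 0.4933, -0.0316] → [0.0105, -0.1504, 0.7099, -0.9976, -0.0698, 0.0000]
J4: z=[0.0306, -0.4373, -0.8988] o=[-0.0169, 0.2423, 0.0911] → [-0.2992, 0.0943, -0.0561, 0.0306, -0.4373, -0.8988]
J5: z=[-0.8514, -0.4825, 0.2058] o=[0.1468, -0.2151, -0.3038] → [-0.0568, 0.0500, -0.1178, -0.8514, -0.4825, 0.2058]
V = J·q̇ = [0.5258, -0.3306, 0.4011, -0.0050, 0.6247, 1.6714]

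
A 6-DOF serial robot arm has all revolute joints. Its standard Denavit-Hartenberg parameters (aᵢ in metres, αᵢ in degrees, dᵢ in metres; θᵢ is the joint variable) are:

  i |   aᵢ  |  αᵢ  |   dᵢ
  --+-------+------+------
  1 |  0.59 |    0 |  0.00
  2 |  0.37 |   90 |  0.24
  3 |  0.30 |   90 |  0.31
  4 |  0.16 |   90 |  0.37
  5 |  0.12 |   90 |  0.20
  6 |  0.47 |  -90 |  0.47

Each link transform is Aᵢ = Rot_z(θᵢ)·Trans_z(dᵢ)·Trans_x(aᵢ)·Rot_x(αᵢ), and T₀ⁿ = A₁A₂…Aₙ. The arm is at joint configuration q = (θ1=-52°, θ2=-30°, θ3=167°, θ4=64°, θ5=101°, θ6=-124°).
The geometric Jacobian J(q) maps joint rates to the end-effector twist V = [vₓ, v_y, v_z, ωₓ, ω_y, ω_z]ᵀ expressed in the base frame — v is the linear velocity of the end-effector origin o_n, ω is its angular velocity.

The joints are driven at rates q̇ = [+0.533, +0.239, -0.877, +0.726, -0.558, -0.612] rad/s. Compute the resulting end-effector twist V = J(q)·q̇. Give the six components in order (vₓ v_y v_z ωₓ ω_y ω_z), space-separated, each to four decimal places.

o_n = [-0.5980, -0.6390, 0.6444]
J₁: ẑ×o_n = [0.6390, -0.5980, 0.0000], ω = ẑ
J2: z=[0.0000, 0.0000, 1.0000] o=[0.3632, -0.4649, 0.0000] → [0.1741, -0.9612, 0.0000, 0.0000, 0.0000, 1.0000]
J3: z=[-0.9903, -0.1392, 0.0000] o=[0.4147, -0.8313, 0.2400] → [-0.0563, 0.4005, -0.3314, -0.9903, -0.1392, 0.0000]
J4: z=[0.0313, -0.2228, 0.9744] o=[0.0671, -0.5850, 0.3075] → [-0.0224, -0.6586, -0.1498, 0.0313, -0.2228, 0.9744]
J5: z=[0.3122, 0.9282, 0.2022] o=[-0.0733, -0.6198, 0.6838] → [-0.0327, -0.0938, 0.4811, 0.3122, 0.9282, 0.2022]
J6: z=[-0.9261, 0.2499, 0.2827] o=[0.0146, -0.4672, 0.8367] → [0.0005, -0.3513, 0.3122, -0.9261, 0.2499, 0.2827]
V = J·q̇ = [0.4332, -1.1105, -0.2777, 1.2837, -0.7106, 1.1935]

0.4332 -1.1105 -0.2777 1.2837 -0.7106 1.1935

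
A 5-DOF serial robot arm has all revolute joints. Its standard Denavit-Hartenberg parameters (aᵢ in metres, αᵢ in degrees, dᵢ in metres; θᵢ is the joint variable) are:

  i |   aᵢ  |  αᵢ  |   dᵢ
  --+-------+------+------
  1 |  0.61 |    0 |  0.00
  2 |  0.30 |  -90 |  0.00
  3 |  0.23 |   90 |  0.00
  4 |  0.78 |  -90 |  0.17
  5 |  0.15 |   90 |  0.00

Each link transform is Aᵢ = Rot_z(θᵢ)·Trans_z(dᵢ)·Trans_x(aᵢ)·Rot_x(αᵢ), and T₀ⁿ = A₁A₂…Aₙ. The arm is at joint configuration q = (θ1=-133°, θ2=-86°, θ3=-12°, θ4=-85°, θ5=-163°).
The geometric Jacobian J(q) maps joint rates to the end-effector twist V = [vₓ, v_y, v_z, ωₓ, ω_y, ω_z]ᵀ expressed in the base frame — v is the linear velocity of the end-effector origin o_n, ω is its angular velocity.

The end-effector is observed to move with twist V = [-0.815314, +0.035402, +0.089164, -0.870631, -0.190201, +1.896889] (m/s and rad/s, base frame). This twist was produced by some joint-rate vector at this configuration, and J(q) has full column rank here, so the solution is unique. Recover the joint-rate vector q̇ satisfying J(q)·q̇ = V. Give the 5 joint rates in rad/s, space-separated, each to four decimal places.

0.9750 -0.1810 0.6280 0.9630 0.7770

o_n = [-0.4325, 0.3832, 0.2685]
J₁: ẑ×o_n = [-0.3832, -0.4325, 0.0000], ω = ẑ
J2: z=[0.0000, 0.0000, 1.0000] o=[-0.4160, -0.4461, 0.0000] → [-0.8294, -0.0165, 0.0000, 0.0000, 0.0000, 1.0000]
J3: z=[-0.6293, -0.7771, 0.0000] o=[-0.6492, -0.2573, 0.0000] → [-0.2087, 0.1690, -0.2348, -0.6293, -0.7771, 0.0000]
J4: z=[0.1616, -0.1308, 0.9781] o=[-0.8240, -0.1157, 0.0478] → [-0.5170, 0.3472, 0.1318, 0.1616, -0.1308, 0.9781]
J5: z=[-0.8121, 0.5455, 0.2071] o=[-0.3592, 0.5077, 0.2282] → [0.0478, 0.0175, 0.1411, -0.8121, 0.5455, 0.2071]
q̇ = J⁺·V = [0.9750, -0.1810, 0.6280, 0.9630, 0.7770]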